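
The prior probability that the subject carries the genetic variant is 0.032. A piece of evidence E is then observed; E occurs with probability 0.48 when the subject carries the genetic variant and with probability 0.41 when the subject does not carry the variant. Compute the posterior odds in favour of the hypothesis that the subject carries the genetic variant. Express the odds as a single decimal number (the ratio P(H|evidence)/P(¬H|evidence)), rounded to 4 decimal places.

Posterior odds ≈ 0.0387

Prior odds = 0.032/(1−0.032) = 0.033058. In log-odds, ln(0.033058) = -3.4095.
Add log likelihood ratio: ln(1.1707) = 0.15763.
Posterior log-odds = -3.2519, so posterior odds = exp(-3.2519) = 0.038702.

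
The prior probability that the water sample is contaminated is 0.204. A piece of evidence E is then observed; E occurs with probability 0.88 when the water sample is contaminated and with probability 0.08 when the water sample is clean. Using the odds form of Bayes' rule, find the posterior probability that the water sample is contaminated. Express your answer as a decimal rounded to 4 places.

Prior odds = 0.204/(1−0.204) = 0.25628.
Likelihood ratio for E = 0.88/0.08 = 11.000.
Posterior odds = prior odds × LR = 2.8191.
Posterior probability = odds/(1+odds) = 2.8191/3.8191 = 0.7382.

Posterior probability ≈ 0.7382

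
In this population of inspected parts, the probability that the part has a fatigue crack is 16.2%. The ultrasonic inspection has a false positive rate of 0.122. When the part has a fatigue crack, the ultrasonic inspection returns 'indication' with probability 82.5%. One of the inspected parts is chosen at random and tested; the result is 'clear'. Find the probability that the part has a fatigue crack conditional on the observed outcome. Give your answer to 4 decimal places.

P(H | E) ≈ 0.0371

Let H be the event that the part has a fatigue crack. P(H) = 0.162, so P(¬H) = 0.838. With E the 'clear' result, P(E|H) = 0.175 and P(E|¬H) = 0.878.
P(E) = 0.175·0.162 + 0.878·0.838 = 0.028350 + 0.73576 = 0.76411.
By Bayes' theorem, P(H|E) = 0.028350 / 0.76411 = 0.0371.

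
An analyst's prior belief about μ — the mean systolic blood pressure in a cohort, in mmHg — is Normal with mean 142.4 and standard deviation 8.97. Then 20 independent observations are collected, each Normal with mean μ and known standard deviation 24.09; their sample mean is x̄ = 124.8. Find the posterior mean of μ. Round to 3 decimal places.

Prior precision 1/τ₀² = 1/8.97² = 0.0124284; data precision n/σ² = 20/24.09² = 0.0344633.
Posterior precision = 0.0124284 + 0.0344633 = 0.0468917.
Posterior mean = (0.0124284·142.4 + 0.0344633·124.8) / 0.0468917 = 129.465.

Posterior mean ≈ 129.465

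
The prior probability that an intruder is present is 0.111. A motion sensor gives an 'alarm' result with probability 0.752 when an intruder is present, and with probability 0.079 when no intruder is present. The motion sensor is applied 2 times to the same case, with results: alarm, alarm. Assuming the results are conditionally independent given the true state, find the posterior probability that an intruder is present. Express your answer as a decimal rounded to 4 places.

Posterior P(H) ≈ 0.9188

Let H be the event that an intruder is present; start with P(H) = 0.111. P('alarm'|H) = 0.752, P('alarm'|¬H) = 0.079.
Update on result 1 ('alarm'): P(H) ← 0.752·0.1110 / (0.752·0.1110 + 0.079·0.8890) = 0.083472/0.15370 = 0.5431.
Update on result 2 ('alarm'): P(H) ← 0.752·0.5431 / (0.752·0.5431 + 0.079·0.4569) = 0.40839/0.44449 = 0.9188.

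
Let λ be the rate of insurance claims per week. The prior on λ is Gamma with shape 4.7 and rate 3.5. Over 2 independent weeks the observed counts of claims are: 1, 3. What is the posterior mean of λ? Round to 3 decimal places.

The Poisson likelihood adds the total count to the shape and the number of exposure periods to the rate. Here ∑xᵢ = 4 and n = 2, so shape 4.7→8.7 and rate 3.5→5.5.
Posterior mean = shape/rate = 8.7/5.5 = 1.582.

Posterior mean ≈ 1.582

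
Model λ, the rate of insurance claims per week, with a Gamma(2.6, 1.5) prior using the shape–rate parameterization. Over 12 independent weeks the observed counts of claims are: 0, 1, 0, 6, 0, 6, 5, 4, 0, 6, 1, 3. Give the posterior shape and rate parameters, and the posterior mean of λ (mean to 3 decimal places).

Posterior: Gamma(shape=34.6, rate=13.5); mean ≈ 2.563

The Poisson likelihood adds the total count to the shape and the number of exposure periods to the rate. Here ∑xᵢ = 32 and n = 12, so shape 2.6→34.6 and rate 1.5→13.5.
E[λ | data] = 34.6/13.5 = 2.563.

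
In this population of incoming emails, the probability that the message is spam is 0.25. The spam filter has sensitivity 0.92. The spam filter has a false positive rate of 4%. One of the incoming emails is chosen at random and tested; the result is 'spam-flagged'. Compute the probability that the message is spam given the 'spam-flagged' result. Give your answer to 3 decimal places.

Write H for 'the message is spam'. Prior odds H:¬H = 0.25/0.75 = 0.33333. For the 'spam-flagged' outcome, the likelihood ratio is 0.92/0.04 = 23.000.
Posterior odds = 0.33333 × 23.000 = 7.6667, so P(H|E) = 7.6667/(1+7.6667) = 0.885.

P(H | E) ≈ 0.885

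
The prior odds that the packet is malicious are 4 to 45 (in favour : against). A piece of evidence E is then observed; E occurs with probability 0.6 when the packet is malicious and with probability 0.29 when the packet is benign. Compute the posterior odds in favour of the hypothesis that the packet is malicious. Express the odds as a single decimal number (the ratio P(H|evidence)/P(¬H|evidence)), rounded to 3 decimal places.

Posterior odds ≈ 0.184

Prior odds = 4/45 = 0.088889. In log-odds, ln(0.088889) = -2.4204.
Add log likelihood ratio: ln(2.0690) = 0.72705.
Posterior log-odds = -1.6933, so posterior odds = exp(-1.6933) = 0.18391.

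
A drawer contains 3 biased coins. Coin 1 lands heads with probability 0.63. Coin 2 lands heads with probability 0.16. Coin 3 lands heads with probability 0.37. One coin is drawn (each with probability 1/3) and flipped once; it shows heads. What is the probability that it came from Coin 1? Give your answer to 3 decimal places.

P(heads|C1) = 0.63; P(heads|C2) = 0.16; P(heads|C3) = 0.37.
Prior × likelihood for each source: 0.333333·0.63=0.2100, 0.333333·0.16=0.05333, 0.333333·0.37=0.1233. Summing gives P(heads) = 0.38667.
P(Coin 1 | heads) = 0.2100 / 0.38667 = 0.543.

Posterior probability ≈ 0.543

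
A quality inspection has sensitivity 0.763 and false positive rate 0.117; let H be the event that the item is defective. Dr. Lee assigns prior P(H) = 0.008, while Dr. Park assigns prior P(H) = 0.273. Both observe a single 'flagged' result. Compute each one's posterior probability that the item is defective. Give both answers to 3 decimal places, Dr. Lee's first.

The likelihood ratio for a 'flagged' result is 0.763/0.117 = 6.5214.
Dr. Lee: prior odds 0.008/0.992 = 0.0080645; posterior odds 0.052592; posterior probability 0.050.
Dr. Park: prior odds 0.273/0.727 = 0.37552; posterior odds 2.4489; posterior probability 0.710.

Dr. Lee: 0.050; Dr. Park: 0.710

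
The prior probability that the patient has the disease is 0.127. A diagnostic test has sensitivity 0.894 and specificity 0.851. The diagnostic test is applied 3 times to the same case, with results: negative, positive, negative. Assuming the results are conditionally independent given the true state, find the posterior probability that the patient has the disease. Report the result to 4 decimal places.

Let H be the event that the patient has the disease; start with P(H) = 0.127. P('positive'|H) = 0.894, P('positive'|¬H) = 0.149.
Update on result 1 ('negative'): P(H) ← 0.106·0.1270 / (0.106·0.1270 + 0.851·0.8730) = 0.013462/0.75638 = 0.0178.
Update on result 2 ('positive'): P(H) ← 0.894·0.0178 / (0.894·0.0178 + 0.149·0.9822) = 0.015911/0.16226 = 0.0981.
Update on result 3 ('negative'): P(H) ← 0.106·0.0981 / (0.106·0.0981 + 0.851·0.9019) = 0.010394/0.77794 = 0.0134.

Posterior P(H) ≈ 0.0134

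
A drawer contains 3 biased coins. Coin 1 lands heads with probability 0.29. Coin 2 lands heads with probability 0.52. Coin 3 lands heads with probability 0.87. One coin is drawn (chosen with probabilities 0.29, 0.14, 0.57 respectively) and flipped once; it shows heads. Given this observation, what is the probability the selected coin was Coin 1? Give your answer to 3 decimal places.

Tabulate prior·likelihood by source: [1] prior 0.29, lik 0.29, product 0.08410; [2] prior 0.14, lik 0.52, product 0.07280; [3] prior 0.57, lik 0.87, product 0.4959.
Normalizing constant = 0.65280; the posterior for Coin 1 is its product over the sum, 0.08410/0.65280 = 0.129.

Posterior probability ≈ 0.129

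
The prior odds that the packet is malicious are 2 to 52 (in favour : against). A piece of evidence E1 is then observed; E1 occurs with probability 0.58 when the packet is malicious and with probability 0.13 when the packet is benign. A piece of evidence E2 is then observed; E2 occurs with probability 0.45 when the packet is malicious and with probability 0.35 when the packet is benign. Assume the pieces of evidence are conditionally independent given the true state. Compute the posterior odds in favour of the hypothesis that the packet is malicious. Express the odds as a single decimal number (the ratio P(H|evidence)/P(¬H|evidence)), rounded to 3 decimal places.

Posterior odds ≈ 0.221

Prior odds = 2/52 = 0.038462. In log-odds, ln(0.038462) = -3.2581.
Add log likelihood ratios: ln(4.4615) + ln(1.2857) = 1.7468.
Posterior log-odds = -1.5113, so posterior odds = exp(-1.5113) = 0.22063.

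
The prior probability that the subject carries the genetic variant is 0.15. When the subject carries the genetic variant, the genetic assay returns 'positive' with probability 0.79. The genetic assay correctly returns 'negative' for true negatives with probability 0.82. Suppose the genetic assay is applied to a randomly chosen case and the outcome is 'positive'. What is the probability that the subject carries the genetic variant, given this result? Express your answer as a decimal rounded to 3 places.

P(H | E) ≈ 0.436

Let H be the event that the subject carries the genetic variant. P(H) = 0.15, so P(¬H) = 0.85. With E the 'positive' result, P(E|H) = 0.79 and P(E|¬H) = 0.18.
P(E) = 0.79·0.15 + 0.18·0.85 = 0.11850 + 0.15300 = 0.27150.
By Bayes' theorem, P(H|E) = 0.11850 / 0.27150 = 0.436.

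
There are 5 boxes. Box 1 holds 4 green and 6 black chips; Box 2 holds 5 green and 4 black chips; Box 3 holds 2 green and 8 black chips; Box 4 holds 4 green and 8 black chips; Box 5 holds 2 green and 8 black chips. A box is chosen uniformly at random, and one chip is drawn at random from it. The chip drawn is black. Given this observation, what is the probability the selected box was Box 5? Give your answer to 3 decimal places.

P(black|Box 1) = 0.6; P(black|Box 2) = 0.4444; P(black|Box 3) = 0.8; P(black|Box 4) = 0.6667; P(black|Box 5) = 0.8.
Prior × likelihood for each source: 0.2·0.6=0.1200, 0.2·0.4444=0.08889, 0.2·0.8=0.1600, 0.2·0.6667=0.1333, 0.2·0.8=0.1600. Summing gives P(black) = 0.66222.
P(Box 5 | black) = 0.1600 / 0.66222 = 0.242.

Posterior probability ≈ 0.242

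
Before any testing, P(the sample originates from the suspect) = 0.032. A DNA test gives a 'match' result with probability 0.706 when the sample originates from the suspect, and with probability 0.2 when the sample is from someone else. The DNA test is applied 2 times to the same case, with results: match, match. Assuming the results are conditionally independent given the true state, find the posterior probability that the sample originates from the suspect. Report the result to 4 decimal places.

With H the event that the sample originates from the suspect, the joint likelihood of the observed sequence is P(data|H) = 0.706·0.706 = 0.49844 and P(data|¬H) = 0.2·0.2 = 0.040000.
Bayes: P(H|data) = 0.032·0.49844 / (0.032·0.49844 + 0.968·0.040000) = 0.015950/0.054670 = 0.2917.

Posterior P(H) ≈ 0.2917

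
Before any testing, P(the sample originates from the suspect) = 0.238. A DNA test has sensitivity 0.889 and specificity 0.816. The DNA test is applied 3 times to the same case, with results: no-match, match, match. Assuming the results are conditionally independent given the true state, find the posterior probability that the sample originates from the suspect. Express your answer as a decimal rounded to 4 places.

Posterior P(H) ≈ 0.4979

With H the event that the sample originates from the suspect, the joint likelihood of the observed sequence is P(data|H) = 0.111·0.889·0.889 = 0.087726 and P(data|¬H) = 0.816·0.184·0.184 = 0.027626.
Bayes: P(H|data) = 0.238·0.087726 / (0.238·0.087726 + 0.762·0.027626) = 0.020879/0.041930 = 0.4979.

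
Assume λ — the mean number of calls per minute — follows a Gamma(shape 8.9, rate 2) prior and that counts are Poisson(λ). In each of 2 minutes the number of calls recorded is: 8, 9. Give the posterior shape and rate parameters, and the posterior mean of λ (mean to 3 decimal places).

The Poisson likelihood adds the total count to the shape and the number of exposure periods to the rate. Here ∑xᵢ = 17 and n = 2, so shape 8.9→25.9 and rate 2→4.
E[λ | data] = 25.9/4 = 6.475.

Posterior: Gamma(shape=25.9, rate=4); mean ≈ 6.475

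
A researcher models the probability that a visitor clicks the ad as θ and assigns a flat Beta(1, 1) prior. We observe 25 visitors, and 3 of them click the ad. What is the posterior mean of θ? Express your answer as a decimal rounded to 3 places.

The binomial likelihood is conjugate to the Beta prior: with 3 successes and 22 failures, the posterior is Beta(1+3, 1+22) = Beta(4, 23).
Posterior mean = α/(α+β) = 4/27 = 0.148.

Posterior mean ≈ 0.148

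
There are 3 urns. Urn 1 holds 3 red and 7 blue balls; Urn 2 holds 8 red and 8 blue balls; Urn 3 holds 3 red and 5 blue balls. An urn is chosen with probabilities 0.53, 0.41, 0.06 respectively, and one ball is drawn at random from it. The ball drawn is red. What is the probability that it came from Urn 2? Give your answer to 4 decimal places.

P(red|Urn 1) = 0.3; P(red|Urn 2) = 0.5; P(red|Urn 3) = 0.375.
Prior × likelihood for each source: 0.53·0.3=0.1590, 0.41·0.5=0.2050, 0.06·0.375=0.02250. Summing gives P(red) = 0.38650.
P(Urn 2 | red) = 0.2050 / 0.38650 = 0.5304.

Posterior probability ≈ 0.5304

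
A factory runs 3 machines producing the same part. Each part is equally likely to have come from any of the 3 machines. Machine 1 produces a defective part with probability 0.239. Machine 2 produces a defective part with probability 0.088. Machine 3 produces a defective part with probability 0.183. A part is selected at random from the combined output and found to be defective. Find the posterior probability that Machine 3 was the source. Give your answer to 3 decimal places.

P(defective|M1) = 0.239; P(defective|M2) = 0.088; P(defective|M3) = 0.183.
Prior × likelihood for each source: 0.333333·0.239=0.07967, 0.333333·0.088=0.02933, 0.333333·0.183=0.06100. Summing gives P(defective) = 0.17000.
P(Machine 3 | defective) = 0.06100 / 0.17000 = 0.359.

Posterior probability ≈ 0.359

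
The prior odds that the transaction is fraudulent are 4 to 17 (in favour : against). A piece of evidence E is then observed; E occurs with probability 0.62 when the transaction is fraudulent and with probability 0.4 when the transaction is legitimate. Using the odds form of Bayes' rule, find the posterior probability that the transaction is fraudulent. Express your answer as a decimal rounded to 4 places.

Prior odds = 4/17 = 0.23529. In log-odds, ln(0.23529) = -1.4469.
Add log likelihood ratio: ln(1.5500) = 0.43825.
Posterior log-odds = -1.0087, so posterior odds = exp(-1.0087) = 0.36471. Converting, P(H|E) = 0.36471/1.3647 = 0.2672.

Posterior probability ≈ 0.2672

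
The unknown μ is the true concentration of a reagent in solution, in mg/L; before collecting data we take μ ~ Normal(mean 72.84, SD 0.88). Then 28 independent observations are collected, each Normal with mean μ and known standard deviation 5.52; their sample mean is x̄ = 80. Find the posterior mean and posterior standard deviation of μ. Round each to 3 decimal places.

Posterior mean ≈ 75.817; posterior SD ≈ 0.673

With known σ, the Normal prior is conjugate. Weight on the data is w = (n/σ²)/(n/σ² + 1/τ₀²) = 0.918925/(0.918925+1.29132) = 0.41576.
Posterior mean = w·x̄ + (1−w)·μ₀ = 0.41576·80 + 0.58424·72.84 = 75.817. Posterior variance = 1/(0.918925+1.29132) = 0.452438, so SD = 0.673.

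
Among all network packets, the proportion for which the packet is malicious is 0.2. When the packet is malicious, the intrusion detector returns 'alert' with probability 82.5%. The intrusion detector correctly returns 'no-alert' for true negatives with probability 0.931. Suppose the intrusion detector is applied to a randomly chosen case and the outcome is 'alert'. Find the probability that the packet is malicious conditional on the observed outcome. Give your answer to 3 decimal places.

Write H for 'the packet is malicious'. Prior odds H:¬H = 0.2/0.8 = 0.25000. For the 'alert' outcome, the likelihood ratio is 0.825/0.069 = 11.957.
Posterior odds = 0.25000 × 11.957 = 2.9891, so P(H|E) = 2.9891/(1+2.9891) = 0.749.

P(H | E) ≈ 0.749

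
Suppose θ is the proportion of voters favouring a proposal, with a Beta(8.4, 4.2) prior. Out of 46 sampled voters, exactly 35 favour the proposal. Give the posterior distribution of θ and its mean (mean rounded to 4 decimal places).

The binomial likelihood is conjugate to the Beta prior: with 35 successes and 11 failures, the posterior is Beta(8.4+35, 4.2+11) = Beta(43.4, 15.2).
Posterior mean = α/(α+β) = 43.4/58.6 = 0.7406.

Posterior: Beta(43.4, 15.2); mean ≈ 0.7406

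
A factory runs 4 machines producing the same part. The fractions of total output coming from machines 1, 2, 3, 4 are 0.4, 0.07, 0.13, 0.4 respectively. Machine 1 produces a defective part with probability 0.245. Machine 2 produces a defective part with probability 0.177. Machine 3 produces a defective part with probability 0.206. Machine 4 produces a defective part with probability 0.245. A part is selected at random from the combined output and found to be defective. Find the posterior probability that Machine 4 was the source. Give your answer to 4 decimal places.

Tabulate prior·likelihood by source: [1] prior 0.4, lik 0.245, product 0.09800; [2] prior 0.07, lik 0.177, product 0.01239; [3] prior 0.13, lik 0.206, product 0.02678; [4] prior 0.4, lik 0.245, product 0.09800.
Normalizing constant = 0.23517; the posterior for Machine 4 is its product over the sum, 0.09800/0.23517 = 0.4167.

Posterior probability ≈ 0.4167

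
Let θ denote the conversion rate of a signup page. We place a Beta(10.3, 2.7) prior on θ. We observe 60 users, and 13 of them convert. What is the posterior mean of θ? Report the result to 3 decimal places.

The binomial likelihood is conjugate to the Beta prior: with 13 successes and 47 failures, the posterior is Beta(10.3+13, 2.7+47) = Beta(23.3, 49.7).
E[θ | data] = 23.3/(23.3+49.7) = 0.319.

Posterior mean ≈ 0.319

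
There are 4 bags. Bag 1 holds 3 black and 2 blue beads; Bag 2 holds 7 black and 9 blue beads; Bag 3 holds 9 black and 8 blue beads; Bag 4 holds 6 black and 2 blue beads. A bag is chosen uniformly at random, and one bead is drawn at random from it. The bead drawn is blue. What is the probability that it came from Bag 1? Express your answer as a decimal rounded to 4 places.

Posterior probability ≈ 0.2377

P(blue|Bag 1) = 0.4; P(blue|Bag 2) = 0.5625; P(blue|Bag 3) = 0.4706; P(blue|Bag 4) = 0.25.
Prior × likelihood for each source: 0.25·0.4=0.1000, 0.25·0.5625=0.1406, 0.25·0.4706=0.1176, 0.25·0.25=0.06250. Summing gives P(blue) = 0.42077.
P(Bag 1 | blue) = 0.1000 / 0.42077 = 0.2377.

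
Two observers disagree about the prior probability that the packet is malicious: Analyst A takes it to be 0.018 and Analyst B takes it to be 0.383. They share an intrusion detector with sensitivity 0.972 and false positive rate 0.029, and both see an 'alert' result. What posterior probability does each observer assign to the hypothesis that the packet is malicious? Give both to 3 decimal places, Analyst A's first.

Analyst A: 0.381; Analyst B: 0.954

The likelihood ratio for an 'alert' result is 0.972/0.029 = 33.517.
Analyst A: prior odds 0.018/0.982 = 0.018330; posterior odds 0.61437; posterior probability 0.381.
Analyst B: prior odds 0.383/0.617 = 0.62075; posterior odds 20.806; posterior probability 0.954.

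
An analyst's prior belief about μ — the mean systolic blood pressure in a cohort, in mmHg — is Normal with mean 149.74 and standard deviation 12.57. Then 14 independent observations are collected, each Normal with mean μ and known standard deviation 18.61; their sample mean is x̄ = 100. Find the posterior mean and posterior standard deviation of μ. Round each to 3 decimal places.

Prior precision 1/τ₀² = 1/12.57² = 0.00632892; data precision n/σ² = 14/18.61² = 0.0404236.
Posterior precision = 0.00632892 + 0.0404236 = 0.0467525, giving posterior SD = 1/√0.0467525 = 4.625.
Posterior mean = (0.00632892·149.74 + 0.0404236·100) / 0.0467525 = 106.733.

Posterior mean ≈ 106.733; posterior SD ≈ 4.625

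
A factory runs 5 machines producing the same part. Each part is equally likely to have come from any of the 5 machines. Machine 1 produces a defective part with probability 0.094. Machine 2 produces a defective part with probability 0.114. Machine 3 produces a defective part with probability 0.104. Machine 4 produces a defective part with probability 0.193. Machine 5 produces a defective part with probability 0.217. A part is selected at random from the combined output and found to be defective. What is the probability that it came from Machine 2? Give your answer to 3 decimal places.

Posterior probability ≈ 0.158

P(defective|M1) = 0.094; P(defective|M2) = 0.114; P(defective|M3) = 0.104; P(defective|M4) = 0.193; P(defective|M5) = 0.217.
Prior × likelihood for each source: 0.2·0.094=0.01880, 0.2·0.114=0.02280, 0.2·0.104=0.02080, 0.2·0.193=0.03860, 0.2·0.217=0.04340. Summing gives P(defective) = 0.14440.
P(Machine 2 | defective) = 0.02280 / 0.14440 = 0.158.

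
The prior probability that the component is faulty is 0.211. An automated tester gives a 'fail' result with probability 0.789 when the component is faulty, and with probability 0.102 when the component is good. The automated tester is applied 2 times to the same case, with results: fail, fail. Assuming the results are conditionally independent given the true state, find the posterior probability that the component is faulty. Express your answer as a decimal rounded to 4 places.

Let H be the event that the component is faulty; start with P(H) = 0.211. P('fail'|H) = 0.789, P('fail'|¬H) = 0.102.
Update on result 1 ('fail'): P(H) ← 0.789·0.2110 / (0.789·0.2110 + 0.102·0.7890) = 0.16648/0.24696 = 0.6741.
Update on result 2 ('fail'): P(H) ← 0.789·0.6741 / (0.789·0.6741 + 0.102·0.3259) = 0.53188/0.56512 = 0.9412.

Posterior P(H) ≈ 0.9412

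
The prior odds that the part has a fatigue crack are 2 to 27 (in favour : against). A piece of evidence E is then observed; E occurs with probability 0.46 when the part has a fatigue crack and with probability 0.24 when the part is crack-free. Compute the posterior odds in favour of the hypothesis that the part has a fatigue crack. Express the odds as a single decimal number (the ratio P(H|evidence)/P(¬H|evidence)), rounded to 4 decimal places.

Prior odds = 2/27 = 0.074074. In log-odds, ln(0.074074) = -2.6027.
Add log likelihood ratio: ln(1.9167) = 0.65059.
Posterior log-odds = -1.9521, so posterior odds = exp(-1.9521) = 0.14198.

Posterior odds ≈ 0.1420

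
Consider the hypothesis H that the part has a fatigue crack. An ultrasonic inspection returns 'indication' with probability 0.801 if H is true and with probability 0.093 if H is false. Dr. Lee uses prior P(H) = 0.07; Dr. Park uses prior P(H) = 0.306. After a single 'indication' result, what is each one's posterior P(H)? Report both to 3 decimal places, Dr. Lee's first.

The likelihood ratio for an 'indication' result is 0.801/0.093 = 8.6129.
Dr. Lee: prior odds 0.07/0.93 = 0.075269; posterior odds 0.64828; posterior probability 0.393.
Dr. Park: prior odds 0.306/0.694 = 0.44092; posterior odds 3.7976; posterior probability 0.792.

Dr. Lee: 0.393; Dr. Park: 0.792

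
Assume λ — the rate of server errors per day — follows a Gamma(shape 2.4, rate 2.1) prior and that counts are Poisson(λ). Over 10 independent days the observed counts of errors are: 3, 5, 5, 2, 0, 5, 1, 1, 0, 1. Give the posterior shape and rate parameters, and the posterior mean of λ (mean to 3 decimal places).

Posterior: Gamma(shape=25.4, rate=12.1); mean ≈ 2.099

The Poisson likelihood adds the total count to the shape and the number of exposure periods to the rate. Here ∑xᵢ = 23 and n = 10, so shape 2.4→25.4 and rate 2.1→12.1.
Posterior mean = shape/rate = 25.4/12.1 = 2.099.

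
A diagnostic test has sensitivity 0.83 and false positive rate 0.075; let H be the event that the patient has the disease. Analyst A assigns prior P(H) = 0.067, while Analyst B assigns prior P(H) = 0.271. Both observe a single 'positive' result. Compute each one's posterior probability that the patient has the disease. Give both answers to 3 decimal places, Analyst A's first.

The likelihood ratio for a 'positive' result is 0.83/0.075 = 11.067.
Analyst A: prior odds 0.067/0.933 = 0.071811; posterior odds 0.79471; posterior probability 0.443.
Analyst B: prior odds 0.271/0.729 = 0.37174; posterior odds 4.1139; posterior probability 0.804.

Analyst A: 0.443; Analyst B: 0.804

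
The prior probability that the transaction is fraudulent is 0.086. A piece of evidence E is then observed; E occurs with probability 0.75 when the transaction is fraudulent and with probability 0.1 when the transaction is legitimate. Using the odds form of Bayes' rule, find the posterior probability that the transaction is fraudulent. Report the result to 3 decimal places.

Prior odds = 0.086/(1−0.086) = 0.094092.
Likelihood ratio for E = 0.75/0.1 = 7.5000.
Posterior odds = prior odds × LR = 0.70569.
Posterior probability = odds/(1+odds) = 0.70569/1.7057 = 0.414.

Posterior probability ≈ 0.414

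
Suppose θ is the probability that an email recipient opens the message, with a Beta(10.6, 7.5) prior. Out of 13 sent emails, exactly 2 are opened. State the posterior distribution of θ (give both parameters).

Posterior: Beta(12.6, 18.5)

Observing 2 successes and 11 failures updates Beta(10.6, 7.5) by adding the success and failure counts to the two shape parameters: α = 10.6+2 = 12.6, β = 7.5+11 = 18.5.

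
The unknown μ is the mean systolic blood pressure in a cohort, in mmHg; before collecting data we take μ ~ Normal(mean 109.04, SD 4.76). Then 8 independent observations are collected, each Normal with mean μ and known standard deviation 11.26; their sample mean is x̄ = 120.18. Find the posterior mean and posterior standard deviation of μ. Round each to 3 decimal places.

Prior precision 1/τ₀² = 1/4.76² = 0.0441353; data precision n/σ² = 8/11.26² = 0.0630977.
Posterior precision = 0.0441353 + 0.0630977 = 0.107233, giving posterior SD = 1/√0.107233 = 3.054.
Posterior mean = (0.0441353·109.04 + 0.0630977·120.18) / 0.107233 = 115.595.

Posterior mean ≈ 115.595; posterior SD ≈ 3.054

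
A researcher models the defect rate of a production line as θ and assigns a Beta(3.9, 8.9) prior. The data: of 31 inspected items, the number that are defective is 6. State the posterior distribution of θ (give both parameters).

Posterior: Beta(9.9, 33.9)

Observing 6 successes and 25 failures updates Beta(3.9, 8.9) by adding the success and failure counts to the two shape parameters: α = 3.9+6 = 9.9, β = 8.9+25 = 33.9.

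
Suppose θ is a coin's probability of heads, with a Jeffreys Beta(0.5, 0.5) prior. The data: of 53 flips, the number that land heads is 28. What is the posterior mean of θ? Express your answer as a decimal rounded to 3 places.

Observing 28 successes and 25 failures updates Beta(0.5, 0.5) by adding the success and failure counts to the two shape parameters: α = 0.5+28 = 28.5, β = 0.5+25 = 25.5.
Posterior mean = α/(α+β) = 28.5/54 = 0.528.

Posterior mean ≈ 0.528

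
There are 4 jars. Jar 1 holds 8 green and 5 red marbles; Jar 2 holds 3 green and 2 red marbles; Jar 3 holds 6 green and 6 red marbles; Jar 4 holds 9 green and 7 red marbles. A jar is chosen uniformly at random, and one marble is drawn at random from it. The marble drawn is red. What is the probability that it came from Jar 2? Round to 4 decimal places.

Posterior probability ≈ 0.2323

Tabulate prior·likelihood by source: [1] prior 0.25, lik 0.3846, product 0.09615; [2] prior 0.25, lik 0.4, product 0.1000; [3] prior 0.25, lik 0.5, product 0.1250; [4] prior 0.25, lik 0.4375, product 0.1094.
Normalizing constant = 0.43053; the posterior for Jar 2 is its product over the sum, 0.1000/0.43053 = 0.2323.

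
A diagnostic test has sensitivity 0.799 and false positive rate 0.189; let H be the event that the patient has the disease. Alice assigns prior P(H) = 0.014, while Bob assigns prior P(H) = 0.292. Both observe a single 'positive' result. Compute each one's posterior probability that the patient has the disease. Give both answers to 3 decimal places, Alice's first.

The likelihood ratio for a 'positive' result is 0.799/0.189 = 4.2275.
Alice: prior odds 0.014/0.986 = 0.014199; posterior odds 0.060026; posterior probability 0.057.
Bob: prior odds 0.292/0.708 = 0.41243; posterior odds 1.7436; posterior probability 0.636.

Alice: 0.057; Bob: 0.636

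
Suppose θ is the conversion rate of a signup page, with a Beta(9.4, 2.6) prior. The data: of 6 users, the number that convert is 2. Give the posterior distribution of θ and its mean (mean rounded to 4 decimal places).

Posterior: Beta(11.4, 6.6); mean ≈ 0.6333

The binomial likelihood is conjugate to the Beta prior: with 2 successes and 4 failures, the posterior is Beta(9.4+2, 2.6+4) = Beta(11.4, 6.6).
Posterior mean = α/(α+β) = 11.4/18 = 0.6333.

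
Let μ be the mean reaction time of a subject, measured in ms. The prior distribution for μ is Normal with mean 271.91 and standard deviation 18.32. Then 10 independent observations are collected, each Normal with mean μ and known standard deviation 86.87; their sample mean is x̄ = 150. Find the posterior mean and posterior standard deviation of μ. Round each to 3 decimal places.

Posterior mean ≈ 234.382; posterior SD ≈ 15.242

With known σ, the Normal prior is conjugate. Weight on the data is w = (n/σ²)/(n/σ² + 1/τ₀²) = 0.00132514/(0.00132514+0.00297954) = 0.30784.
Posterior mean = w·x̄ + (1−w)·μ₀ = 0.30784·150 + 0.69216·271.91 = 234.382. Posterior variance = 1/(0.00132514+0.00297954) = 232.306, so SD = 15.242.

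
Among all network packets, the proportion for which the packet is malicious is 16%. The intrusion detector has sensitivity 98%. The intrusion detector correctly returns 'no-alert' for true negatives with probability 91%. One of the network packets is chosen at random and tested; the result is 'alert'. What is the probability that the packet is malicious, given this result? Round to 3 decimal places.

Write H for 'the packet is malicious'. Prior odds H:¬H = 0.16/0.84 = 0.19048. For the 'alert' outcome, the likelihood ratio is 0.98/0.09 = 10.889.
Posterior odds = 0.19048 × 10.889 = 2.0741, so P(H|E) = 2.0741/(1+2.0741) = 0.675.

P(H | E) ≈ 0.675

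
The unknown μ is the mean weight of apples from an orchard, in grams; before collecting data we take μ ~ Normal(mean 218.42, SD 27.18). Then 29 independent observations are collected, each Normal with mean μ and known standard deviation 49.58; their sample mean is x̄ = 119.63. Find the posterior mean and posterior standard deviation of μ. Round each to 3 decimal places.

Posterior mean ≈ 129.798; posterior SD ≈ 8.720

Prior precision 1/τ₀² = 1/27.18² = 0.00135363; data precision n/σ² = 29/49.58² = 0.0117974.
Posterior precision = 0.00135363 + 0.0117974 = 0.0131510, giving posterior SD = 1/√0.0131510 = 8.720.
Posterior mean = (0.00135363·218.42 + 0.0117974·119.63) / 0.0131510 = 129.798.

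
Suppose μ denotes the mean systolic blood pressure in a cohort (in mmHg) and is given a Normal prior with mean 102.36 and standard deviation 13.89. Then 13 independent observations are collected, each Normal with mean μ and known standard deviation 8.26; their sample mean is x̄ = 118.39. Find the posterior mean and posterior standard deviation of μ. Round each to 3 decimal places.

With known σ, the Normal prior is conjugate. Weight on the data is w = (n/σ²)/(n/σ² + 1/τ₀²) = 0.190539/(0.190539+0.00518317) = 0.97352.
Posterior mean = w·x̄ + (1−w)·μ₀ = 0.97352·118.39 + 0.026482·102.36 = 117.965. Posterior variance = 1/(0.190539+0.00518317) = 5.10929, so SD = 2.260.

Posterior mean ≈ 117.965; posterior SD ≈ 2.260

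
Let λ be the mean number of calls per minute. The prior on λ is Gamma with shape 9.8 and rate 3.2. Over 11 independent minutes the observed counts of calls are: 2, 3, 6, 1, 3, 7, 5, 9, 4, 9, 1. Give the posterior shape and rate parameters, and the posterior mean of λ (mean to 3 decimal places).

The Poisson likelihood adds the total count to the shape and the number of exposure periods to the rate. Here ∑xᵢ = 50 and n = 11, so shape 9.8→59.8 and rate 3.2→14.2.
Posterior mean = shape/rate = 59.8/14.2 = 4.211.

Posterior: Gamma(shape=59.8, rate=14.2); mean ≈ 4.211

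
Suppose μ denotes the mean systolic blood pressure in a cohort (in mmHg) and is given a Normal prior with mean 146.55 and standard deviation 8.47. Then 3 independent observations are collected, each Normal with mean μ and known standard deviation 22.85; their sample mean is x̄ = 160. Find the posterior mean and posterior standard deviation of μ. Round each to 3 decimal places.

Posterior mean ≈ 150.476; posterior SD ≈ 7.127

With known σ, the Normal prior is conjugate. Weight on the data is w = (n/σ²)/(n/σ² + 1/τ₀²) = 0.00574578/(0.00574578+0.0139391) = 0.29189.
Posterior mean = w·x̄ + (1−w)·μ₀ = 0.29189·160 + 0.70811·146.55 = 150.476. Posterior variance = 1/(0.00574578+0.0139391) = 50.8005, so SD = 7.127.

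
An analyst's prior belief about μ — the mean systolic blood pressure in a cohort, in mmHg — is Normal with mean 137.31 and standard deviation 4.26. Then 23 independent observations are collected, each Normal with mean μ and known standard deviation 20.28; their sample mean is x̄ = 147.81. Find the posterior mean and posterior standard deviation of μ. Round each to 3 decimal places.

Prior precision 1/τ₀² = 1/4.26² = 0.0551037; data precision n/σ² = 23/20.28² = 0.0559232.
Posterior precision = 0.0551037 + 0.0559232 = 0.111027, giving posterior SD = 1/√0.111027 = 3.001.
Posterior mean = (0.0551037·137.31 + 0.0559232·147.81) / 0.111027 = 142.599.

Posterior mean ≈ 142.599; posterior SD ≈ 3.001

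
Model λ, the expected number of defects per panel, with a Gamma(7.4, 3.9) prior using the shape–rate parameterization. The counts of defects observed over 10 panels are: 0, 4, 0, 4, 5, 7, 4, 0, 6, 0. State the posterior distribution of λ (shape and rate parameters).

Posterior: Gamma(shape=37.4, rate=13.9)

Total count ∑xᵢ = 30 over n = 10 panels.
Gamma is conjugate to the Poisson likelihood: posterior is Gamma(shape = 7.4+30 = 37.4, rate = 3.9+10 = 13.9).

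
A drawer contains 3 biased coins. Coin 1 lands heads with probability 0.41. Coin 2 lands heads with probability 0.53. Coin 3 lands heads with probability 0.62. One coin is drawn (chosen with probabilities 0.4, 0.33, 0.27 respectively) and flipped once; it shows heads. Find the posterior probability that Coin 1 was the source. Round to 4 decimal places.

Posterior probability ≈ 0.3239

Tabulate prior·likelihood by source: [1] prior 0.4, lik 0.41, product 0.1640; [2] prior 0.33, lik 0.53, product 0.1749; [3] prior 0.27, lik 0.62, product 0.1674.
Normalizing constant = 0.50630; the posterior for Coin 1 is its product over the sum, 0.1640/0.50630 = 0.3239.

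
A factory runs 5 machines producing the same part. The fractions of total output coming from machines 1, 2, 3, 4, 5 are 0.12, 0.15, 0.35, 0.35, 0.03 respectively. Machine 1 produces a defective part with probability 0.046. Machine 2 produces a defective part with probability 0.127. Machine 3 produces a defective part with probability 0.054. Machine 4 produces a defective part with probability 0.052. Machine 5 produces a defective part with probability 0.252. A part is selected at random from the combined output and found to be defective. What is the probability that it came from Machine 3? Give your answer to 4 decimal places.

Tabulate prior·likelihood by source: [1] prior 0.12, lik 0.046, product 0.005520; [2] prior 0.15, lik 0.127, product 0.01905; [3] prior 0.35, lik 0.054, product 0.01890; [4] prior 0.35, lik 0.052, product 0.01820; [5] prior 0.03, lik 0.252, product 0.007560.
Normalizing constant = 0.069230; the posterior for Machine 3 is its product over the sum, 0.01890/0.069230 = 0.2730.

Posterior probability ≈ 0.2730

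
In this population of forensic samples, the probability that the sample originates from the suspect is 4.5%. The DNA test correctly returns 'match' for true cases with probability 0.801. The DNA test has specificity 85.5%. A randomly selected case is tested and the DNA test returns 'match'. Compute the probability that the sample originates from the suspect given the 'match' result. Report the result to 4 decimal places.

P(H | E) ≈ 0.2065

Write H for 'the sample originates from the suspect'. Prior odds H:¬H = 0.045/0.955 = 0.047120. For the 'match' outcome, the likelihood ratio is 0.801/0.145 = 5.5241.
Posterior odds = 0.047120 × 5.5241 = 0.26030, so P(H|E) = 0.26030/(1+0.26030) = 0.2065.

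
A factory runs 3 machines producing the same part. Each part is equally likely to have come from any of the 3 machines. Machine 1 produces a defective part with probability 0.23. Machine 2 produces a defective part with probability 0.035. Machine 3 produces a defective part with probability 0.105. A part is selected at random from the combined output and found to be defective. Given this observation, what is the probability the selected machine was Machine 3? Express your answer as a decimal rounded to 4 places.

P(defective|M1) = 0.23; P(defective|M2) = 0.035; P(defective|M3) = 0.105.
Prior × likelihood for each source: 0.333333·0.23=0.07667, 0.333333·0.035=0.01167, 0.333333·0.105=0.03500. Summing gives P(defective) = 0.12333.
P(Machine 3 | defective) = 0.03500 / 0.12333 = 0.2838.

Posterior probability ≈ 0.2838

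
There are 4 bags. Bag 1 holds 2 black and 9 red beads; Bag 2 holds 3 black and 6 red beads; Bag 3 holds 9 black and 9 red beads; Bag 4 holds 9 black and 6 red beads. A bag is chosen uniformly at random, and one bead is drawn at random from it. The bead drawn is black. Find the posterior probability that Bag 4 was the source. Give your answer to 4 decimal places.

P(black|Bag 1) = 0.1818; P(black|Bag 2) = 0.3333; P(black|Bag 3) = 0.5; P(black|Bag 4) = 0.6.
Prior × likelihood for each source: 0.25·0.1818=0.04545, 0.25·0.3333=0.08333, 0.25·0.5=0.1250, 0.25·0.6=0.1500. Summing gives P(black) = 0.40379.
P(Bag 4 | black) = 0.1500 / 0.40379 = 0.3715.

Posterior probability ≈ 0.3715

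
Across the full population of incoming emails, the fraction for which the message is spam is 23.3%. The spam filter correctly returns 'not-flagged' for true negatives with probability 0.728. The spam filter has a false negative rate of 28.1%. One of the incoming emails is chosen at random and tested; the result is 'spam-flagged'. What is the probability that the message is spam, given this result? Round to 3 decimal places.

P(H | E) ≈ 0.445

Write H for 'the message is spam'. Prior odds H:¬H = 0.233/0.767 = 0.30378. For the 'spam-flagged' outcome, the likelihood ratio is 0.719/0.272 = 2.6434.
Posterior odds = 0.30378 × 2.6434 = 0.80301, so P(H|E) = 0.80301/(1+0.80301) = 0.445.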